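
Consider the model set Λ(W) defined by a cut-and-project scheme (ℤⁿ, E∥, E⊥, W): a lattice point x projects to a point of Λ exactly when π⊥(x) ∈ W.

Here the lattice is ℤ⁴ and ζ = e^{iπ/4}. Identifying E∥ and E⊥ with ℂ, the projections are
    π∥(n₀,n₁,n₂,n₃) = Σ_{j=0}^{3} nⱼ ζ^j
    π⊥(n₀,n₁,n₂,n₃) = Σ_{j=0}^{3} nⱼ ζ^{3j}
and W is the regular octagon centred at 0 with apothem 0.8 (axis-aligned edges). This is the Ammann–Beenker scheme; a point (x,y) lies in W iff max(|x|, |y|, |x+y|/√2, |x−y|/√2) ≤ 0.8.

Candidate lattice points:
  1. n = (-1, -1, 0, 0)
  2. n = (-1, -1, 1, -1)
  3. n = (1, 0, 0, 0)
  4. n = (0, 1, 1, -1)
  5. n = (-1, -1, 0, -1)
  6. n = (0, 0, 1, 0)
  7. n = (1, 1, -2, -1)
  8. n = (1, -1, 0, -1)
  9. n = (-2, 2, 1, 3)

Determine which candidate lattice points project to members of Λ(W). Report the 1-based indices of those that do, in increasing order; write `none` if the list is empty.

Internal map: ζ^{3j} for j=0..3 gives (1,0), (−√2/2,√2/2), (0,−1), (√2/2,√2/2).
#1 (-1, -1, 0, 0): internal (-0.2929, -0.7071); octagon support 0.7071 vs apothem 0.8 → ∈ W
#2 (-1, -1, 1, -1): internal (-1.0000, -2.4142); octagon support 2.4142 vs apothem 0.8 → ∉ W
#3 (1, 0, 0, 0): internal (1.0000, 0.0000); octagon support 1.0000 vs apothem 0.8 → ∉ W
#4 (0, 1, 1, -1): internal (-1.4142, -1.0000); octagon support 1.7071 vs apothem 0.8 → ∉ W
#5 (-1, -1, 0, -1): internal (-1.0000, -1.4142); octagon support 1.7071 vs apothem 0.8 → ∉ W
#6 (0, 0, 1, 0): internal (0.0000, -1.0000); octagon support 1.0000 vs apothem 0.8 → ∉ W
#7 (1, 1, -2, -1): internal (-0.4142, 2.0000); octagon support 2.0000 vs apothem 0.8 → ∉ W
#8 (1, -1, 0, -1): internal (1.0000, -1.4142); octagon support 1.7071 vs apothem 0.8 → ∉ W
#9 (-2, 2, 1, 3): internal (-1.2929, 2.5355); octagon support 2.7071 vs apothem 0.8 → ∉ W

1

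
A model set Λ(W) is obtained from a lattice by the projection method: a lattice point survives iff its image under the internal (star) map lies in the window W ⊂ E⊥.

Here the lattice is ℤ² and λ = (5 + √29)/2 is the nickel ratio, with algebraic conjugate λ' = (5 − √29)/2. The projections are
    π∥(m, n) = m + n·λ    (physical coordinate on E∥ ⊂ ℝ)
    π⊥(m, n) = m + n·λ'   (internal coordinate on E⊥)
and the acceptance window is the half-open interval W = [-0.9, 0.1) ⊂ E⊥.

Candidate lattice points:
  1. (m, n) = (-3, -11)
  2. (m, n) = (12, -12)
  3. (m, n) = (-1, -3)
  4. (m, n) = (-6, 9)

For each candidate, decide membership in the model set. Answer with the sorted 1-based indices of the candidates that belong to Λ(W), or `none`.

1, 3

Compute λ' = (5−√29)/2 = -0.19258, so π⊥(m,n) = m -0.19258·n.
[1] lift (-3,-11): star map gives -0.88159; window check -0.9 ≤ -0.88159 < 0.1 is true → IN Λ
[2] lift (12,-12): star map gives 14.31099; window check -0.9 ≤ 14.31099 < 0.1 is false → out
[3] lift (-1,-3): star map gives -0.42225; window check -0.9 ≤ -0.42225 < 0.1 is true → IN Λ
[4] lift (-6,9): star map gives -7.73324; window check -0.9 ≤ -7.73324 < 0.1 is false → out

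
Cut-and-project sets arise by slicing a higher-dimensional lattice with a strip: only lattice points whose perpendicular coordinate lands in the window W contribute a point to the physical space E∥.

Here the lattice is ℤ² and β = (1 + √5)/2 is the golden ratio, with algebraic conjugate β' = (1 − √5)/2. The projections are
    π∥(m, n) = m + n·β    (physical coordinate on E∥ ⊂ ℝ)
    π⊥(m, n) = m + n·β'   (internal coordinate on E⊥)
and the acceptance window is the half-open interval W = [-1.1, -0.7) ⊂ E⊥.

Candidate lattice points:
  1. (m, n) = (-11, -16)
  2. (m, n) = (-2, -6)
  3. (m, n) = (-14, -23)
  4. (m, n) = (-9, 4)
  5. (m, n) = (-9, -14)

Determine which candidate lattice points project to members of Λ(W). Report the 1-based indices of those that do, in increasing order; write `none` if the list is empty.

β' = (1−√5)/2 ≈ -0.618034.
candidate 1: (m,n)=(-11,-16) → π∥ = -11-16·β ≈ -36.888544, π⊥ = -11-16·β' ≈ -1.111456 ∉ [-1.1, -0.7) ⇒ out
candidate 2: (m,n)=(-2,-6) → π∥ = -2-6·β ≈ -11.708204, π⊥ = -2-6·β' ≈ 1.708204 ∉ [-1.1, -0.7) ⇒ out
candidate 3: (m,n)=(-14,-23) → π∥ = -14-23·β ≈ -51.214782, π⊥ = -14-23·β' ≈ 0.214782 ∉ [-1.1, -0.7) ⇒ out
candidate 4: (m,n)=(-9,4) → π∥ = -9+4·β ≈ -2.527864, π⊥ = -9+4·β' ≈ -11.472136 ∉ [-1.1, -0.7) ⇒ out
candidate 5: (m,n)=(-9,-14) → π∥ = -9-14·β ≈ -31.652476, π⊥ = -9-14·β' ≈ -0.347524 ∉ [-1.1, -0.7) ⇒ out

none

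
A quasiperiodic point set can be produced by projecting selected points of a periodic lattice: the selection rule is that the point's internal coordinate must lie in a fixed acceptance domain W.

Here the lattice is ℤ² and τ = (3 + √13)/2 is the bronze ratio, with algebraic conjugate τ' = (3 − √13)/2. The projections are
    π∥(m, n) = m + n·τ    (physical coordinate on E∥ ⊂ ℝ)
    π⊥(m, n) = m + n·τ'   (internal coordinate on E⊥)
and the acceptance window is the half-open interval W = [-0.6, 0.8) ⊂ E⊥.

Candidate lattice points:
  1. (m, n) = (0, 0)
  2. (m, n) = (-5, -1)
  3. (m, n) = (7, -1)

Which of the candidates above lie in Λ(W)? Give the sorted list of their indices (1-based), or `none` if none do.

1

τ' = (3−√13)/2 ≈ -0.3028.
#1 (0,0): internal coord 0 + (0)·τ' = +0.0000; +0.0000 ∈ [-0.6, 0.8) → IN Λ
#2 (-5,-1): internal coord -5 + (-1)·τ' = -4.6972; -4.6972 ∉ [-0.6, 0.8) → out
#3 (7,-1): internal coord 7 + (-1)·τ' = +7.3028; +7.3028 ∉ [-0.6, 0.8) → out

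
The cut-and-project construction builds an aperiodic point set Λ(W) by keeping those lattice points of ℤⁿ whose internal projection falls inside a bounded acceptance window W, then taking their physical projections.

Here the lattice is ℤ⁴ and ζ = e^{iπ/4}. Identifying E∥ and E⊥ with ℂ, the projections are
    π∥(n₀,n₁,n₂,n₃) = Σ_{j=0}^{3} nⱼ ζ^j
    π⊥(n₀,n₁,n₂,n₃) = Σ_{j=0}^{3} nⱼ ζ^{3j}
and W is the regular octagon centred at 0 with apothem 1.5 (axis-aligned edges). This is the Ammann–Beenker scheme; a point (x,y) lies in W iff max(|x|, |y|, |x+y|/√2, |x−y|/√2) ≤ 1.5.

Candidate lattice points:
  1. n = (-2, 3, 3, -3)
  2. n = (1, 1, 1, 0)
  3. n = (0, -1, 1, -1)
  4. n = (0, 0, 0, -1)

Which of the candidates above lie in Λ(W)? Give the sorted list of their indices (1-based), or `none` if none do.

With ζ = e^{iπ/4} the internal vectors are ζ^0,ζ^3,ζ^6,ζ^9.
#1 (-2, 3, 3, -3): internal (-6.2426, -3.0000); octagon support 6.5355 vs apothem 1.5 → ∉ W
#2 (1, 1, 1, 0): internal (0.2929, -0.2929); octagon support 0.4142 vs apothem 1.5 → ∈ W
#3 (0, -1, 1, -1): internal (0.0000, -2.4142); octagon support 2.4142 vs apothem 1.5 → ∉ W
#4 (0, 0, 0, -1): internal (-0.7071, -0.7071); octagon support 1.0000 vs apothem 1.5 → ∈ W

2, 4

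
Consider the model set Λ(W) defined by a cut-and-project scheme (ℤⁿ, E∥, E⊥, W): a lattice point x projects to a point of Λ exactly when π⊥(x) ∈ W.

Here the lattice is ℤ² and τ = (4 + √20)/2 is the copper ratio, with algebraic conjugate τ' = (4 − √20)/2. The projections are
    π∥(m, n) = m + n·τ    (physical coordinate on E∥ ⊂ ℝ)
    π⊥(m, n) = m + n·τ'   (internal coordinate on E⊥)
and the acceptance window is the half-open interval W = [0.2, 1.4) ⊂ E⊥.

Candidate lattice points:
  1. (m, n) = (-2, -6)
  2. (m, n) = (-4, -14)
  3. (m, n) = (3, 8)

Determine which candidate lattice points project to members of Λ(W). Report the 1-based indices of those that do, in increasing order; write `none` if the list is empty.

3

τ' = (4−√20)/2 ≈ -0.23607.
[1] lift (-2,-6): star map gives -0.58359; window check 0.2 ≤ -0.58359 < 1.4 is false → out
[2] lift (-4,-14): star map gives -0.69505; window check 0.2 ≤ -0.69505 < 1.4 is false → out
[3] lift (3,8): star map gives 1.11146; window check 0.2 ≤ 1.11146 < 1.4 is true → IN Λ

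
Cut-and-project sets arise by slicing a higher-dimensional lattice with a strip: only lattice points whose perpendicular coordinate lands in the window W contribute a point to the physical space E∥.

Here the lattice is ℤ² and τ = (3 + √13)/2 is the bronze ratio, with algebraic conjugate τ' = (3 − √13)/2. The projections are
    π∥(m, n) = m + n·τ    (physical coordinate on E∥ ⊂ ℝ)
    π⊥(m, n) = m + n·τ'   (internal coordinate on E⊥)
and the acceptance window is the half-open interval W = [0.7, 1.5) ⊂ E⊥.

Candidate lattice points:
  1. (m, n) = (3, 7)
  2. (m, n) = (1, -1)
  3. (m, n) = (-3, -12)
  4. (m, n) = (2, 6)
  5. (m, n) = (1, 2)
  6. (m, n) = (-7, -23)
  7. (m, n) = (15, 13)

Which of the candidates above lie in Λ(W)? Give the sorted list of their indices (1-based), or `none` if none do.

Compute τ' = (3−√13)/2 = -0.3028, so π⊥(m,n) = m -0.3028·n.
#1 (3,7): internal coord 3 + (7)·τ' = +0.8806; +0.8806 ∈ [0.7, 1.5) → IN Λ
#2 (1,-1): internal coord 1 + (-1)·τ' = +1.3028; +1.3028 ∈ [0.7, 1.5) → IN Λ
#3 (-3,-12): internal coord -3 + (-12)·τ' = +0.6333; +0.6333 ∉ [0.7, 1.5) → out
#4 (2,6): internal coord 2 + (6)·τ' = +0.1833; +0.1833 ∉ [0.7, 1.5) → out
#5 (1,2): internal coord 1 + (2)·τ' = +0.3944; +0.3944 ∉ [0.7, 1.5) → out
#6 (-7,-23): internal coord -7 + (-23)·τ' = -0.0362; -0.0362 ∉ [0.7, 1.5) → out
#7 (15,13): internal coord 15 + (13)·τ' = +11.0639; +11.0639 ∉ [0.7, 1.5) → out

1, 2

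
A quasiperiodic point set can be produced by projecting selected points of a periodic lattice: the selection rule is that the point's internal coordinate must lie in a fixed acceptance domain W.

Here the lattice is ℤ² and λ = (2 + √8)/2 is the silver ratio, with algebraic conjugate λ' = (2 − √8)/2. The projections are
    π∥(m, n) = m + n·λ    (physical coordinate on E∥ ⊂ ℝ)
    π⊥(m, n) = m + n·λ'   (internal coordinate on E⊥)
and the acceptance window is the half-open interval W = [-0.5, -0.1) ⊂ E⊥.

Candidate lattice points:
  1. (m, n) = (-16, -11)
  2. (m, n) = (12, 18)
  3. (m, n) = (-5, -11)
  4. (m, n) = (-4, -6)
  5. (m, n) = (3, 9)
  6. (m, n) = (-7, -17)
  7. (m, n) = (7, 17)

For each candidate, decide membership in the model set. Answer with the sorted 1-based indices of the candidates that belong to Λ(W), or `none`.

3

Numerically λ ≈ 2.414214 and λ' = −1/λ ≈ -0.414214.
[1] lift (-16,-11): star map gives -11.443651; window check -0.5 ≤ -11.443651 < -0.1 is false → out
[2] lift (12,18): star map gives 4.544156; window check -0.5 ≤ 4.544156 < -0.1 is false → out
[3] lift (-5,-11): star map gives -0.443651; window check -0.5 ≤ -0.443651 < -0.1 is true → IN Λ
[4] lift (-4,-6): star map gives -1.514719; window check -0.5 ≤ -1.514719 < -0.1 is false → out
[5] lift (3,9): star map gives -0.727922; window check -0.5 ≤ -0.727922 < -0.1 is false → out
[6] lift (-7,-17): star map gives 0.041631; window check -0.5 ≤ 0.041631 < -0.1 is false → out
[7] lift (7,17): star map gives -0.041631; window check -0.5 ≤ -0.041631 < -0.1 is false → out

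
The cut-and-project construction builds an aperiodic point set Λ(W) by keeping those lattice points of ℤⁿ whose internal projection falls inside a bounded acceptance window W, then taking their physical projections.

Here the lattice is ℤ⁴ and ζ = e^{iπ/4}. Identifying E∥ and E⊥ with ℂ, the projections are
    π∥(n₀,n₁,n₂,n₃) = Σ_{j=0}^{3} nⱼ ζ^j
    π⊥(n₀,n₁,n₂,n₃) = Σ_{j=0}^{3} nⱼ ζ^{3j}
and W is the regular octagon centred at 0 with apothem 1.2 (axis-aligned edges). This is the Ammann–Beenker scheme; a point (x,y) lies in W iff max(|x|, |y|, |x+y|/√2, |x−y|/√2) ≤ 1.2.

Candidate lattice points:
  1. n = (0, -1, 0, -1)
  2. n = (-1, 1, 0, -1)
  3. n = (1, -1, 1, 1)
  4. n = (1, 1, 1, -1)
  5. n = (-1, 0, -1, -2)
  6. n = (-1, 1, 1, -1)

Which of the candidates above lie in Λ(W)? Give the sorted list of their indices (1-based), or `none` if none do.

4

π⊥(n) = n₀ + n₁ζ³ + n₂ζ⁶ + n₃ζ⁹ where ζ = e^{iπ/4}.
#1 (0, -1, 0, -1): internal (0.00000, -1.41421); octagon support 1.41421 vs apothem 1.2 → ∉ W
#2 (-1, 1, 0, -1): internal (-2.41421, 0.00000); octagon support 2.41421 vs apothem 1.2 → ∉ W
#3 (1, -1, 1, 1): internal (2.41421, -1.00000); octagon support 2.41421 vs apothem 1.2 → ∉ W
#4 (1, 1, 1, -1): internal (-0.41421, -1.00000); octagon support 1.00000 vs apothem 1.2 → ∈ W
#5 (-1, 0, -1, -2): internal (-2.41421, -0.41421); octagon support 2.41421 vs apothem 1.2 → ∉ W
#6 (-1, 1, 1, -1): internal (-2.41421, -1.00000); octagon support 2.41421 vs apothem 1.2 → ∉ W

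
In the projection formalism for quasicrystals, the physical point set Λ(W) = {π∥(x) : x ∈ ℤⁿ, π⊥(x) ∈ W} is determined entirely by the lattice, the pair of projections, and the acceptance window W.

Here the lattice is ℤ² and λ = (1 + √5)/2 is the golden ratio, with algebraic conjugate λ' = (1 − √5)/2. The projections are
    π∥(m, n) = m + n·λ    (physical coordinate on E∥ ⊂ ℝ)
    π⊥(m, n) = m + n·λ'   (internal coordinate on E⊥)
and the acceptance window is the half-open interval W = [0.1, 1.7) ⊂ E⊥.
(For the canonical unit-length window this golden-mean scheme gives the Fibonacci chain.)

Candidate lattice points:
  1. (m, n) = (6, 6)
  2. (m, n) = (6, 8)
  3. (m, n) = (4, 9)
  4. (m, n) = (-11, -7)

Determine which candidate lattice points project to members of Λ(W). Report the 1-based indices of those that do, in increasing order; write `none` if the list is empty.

2

λ' = (1−√5)/2 ≈ -0.6180.
[1] lift (6,6): star map gives 2.2918; window check 0.1 ≤ 2.2918 < 1.7 is false → out
[2] lift (6,8): star map gives 1.0557; window check 0.1 ≤ 1.0557 < 1.7 is true → IN Λ
[3] lift (4,9): star map gives -1.5623; window check 0.1 ≤ -1.5623 < 1.7 is false → out
[4] lift (-11,-7): star map gives -6.6738; window check 0.1 ≤ -6.6738 < 1.7 is false → out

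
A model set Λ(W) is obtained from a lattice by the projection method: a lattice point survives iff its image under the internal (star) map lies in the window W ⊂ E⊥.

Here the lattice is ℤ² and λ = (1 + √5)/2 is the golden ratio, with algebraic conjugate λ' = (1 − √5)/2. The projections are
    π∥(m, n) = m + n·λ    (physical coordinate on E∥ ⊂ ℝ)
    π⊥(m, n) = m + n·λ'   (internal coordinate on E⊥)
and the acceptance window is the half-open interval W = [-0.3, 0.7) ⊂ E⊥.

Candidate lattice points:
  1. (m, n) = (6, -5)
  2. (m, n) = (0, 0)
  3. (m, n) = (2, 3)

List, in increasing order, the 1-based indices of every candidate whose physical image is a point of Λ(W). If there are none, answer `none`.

2, 3

Compute λ' = (1−√5)/2 = -0.61803, so π⊥(m,n) = m -0.61803·n.
candidate 1: (m,n)=(6,-5) → π∥ = 6-5·λ ≈ -2.09017, π⊥ = 6-5·λ' ≈ 9.09017 ∉ [-0.3, 0.7) ⇒ out
candidate 2: (m,n)=(0,0) → π∥ = 0+0·λ ≈ 0.00000, π⊥ = 0+0·λ' ≈ 0.00000 ∈ [-0.3, 0.7) ⇒ IN Λ
candidate 3: (m,n)=(2,3) → π∥ = 2+3·λ ≈ 6.85410, π⊥ = 2+3·λ' ≈ 0.14590 ∈ [-0.3, 0.7) ⇒ IN Λ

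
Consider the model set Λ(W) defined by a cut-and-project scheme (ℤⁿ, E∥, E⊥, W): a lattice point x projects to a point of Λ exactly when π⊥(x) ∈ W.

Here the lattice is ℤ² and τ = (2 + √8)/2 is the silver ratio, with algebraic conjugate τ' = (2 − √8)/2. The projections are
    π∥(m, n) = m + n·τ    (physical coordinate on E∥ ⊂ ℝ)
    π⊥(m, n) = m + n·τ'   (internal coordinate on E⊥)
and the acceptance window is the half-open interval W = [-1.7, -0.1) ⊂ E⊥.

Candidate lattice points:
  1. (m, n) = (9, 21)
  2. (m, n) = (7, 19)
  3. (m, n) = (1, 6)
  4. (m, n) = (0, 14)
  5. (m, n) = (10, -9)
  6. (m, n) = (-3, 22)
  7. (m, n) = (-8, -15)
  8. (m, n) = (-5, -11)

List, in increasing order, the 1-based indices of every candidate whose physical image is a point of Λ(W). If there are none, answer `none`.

Compute τ' = (2−√8)/2 = -0.4142, so π⊥(m,n) = m -0.4142·n.
candidate 1: (m,n)=(9,21) → π∥ = 9+21·τ ≈ 59.6985, π⊥ = 9+21·τ' ≈ 0.3015 ∉ [-1.7, -0.1) ⇒ out
candidate 2: (m,n)=(7,19) → π∥ = 7+19·τ ≈ 52.8701, π⊥ = 7+19·τ' ≈ -0.8701 ∈ [-1.7, -0.1) ⇒ IN Λ
candidate 3: (m,n)=(1,6) → π∥ = 1+6·τ ≈ 15.4853, π⊥ = 1+6·τ' ≈ -1.4853 ∈ [-1.7, -0.1) ⇒ IN Λ
candidate 4: (m,n)=(0,14) → π∥ = 0+14·τ ≈ 33.7990, π⊥ = 0+14·τ' ≈ -5.7990 ∉ [-1.7, -0.1) ⇒ out
candidate 5: (m,n)=(10,-9) → π∥ = 10-9·τ ≈ -11.7279, π⊥ = 10-9·τ' ≈ 13.7279 ∉ [-1.7, -0.1) ⇒ out
candidate 6: (m,n)=(-3,22) → π∥ = -3+22·τ ≈ 50.1127, π⊥ = -3+22·τ' ≈ -12.1127 ∉ [-1.7, -0.1) ⇒ out
candidate 7: (m,n)=(-8,-15) → π∥ = -8-15·τ ≈ -44.2132, π⊥ = -8-15·τ' ≈ -1.7868 ∉ [-1.7, -0.1) ⇒ out
candidate 8: (m,n)=(-5,-11) → π∥ = -5-11·τ ≈ -31.5563, π⊥ = -5-11·τ' ≈ -0.4437 ∈ [-1.7, -0.1) ⇒ IN Λ

2, 3, 8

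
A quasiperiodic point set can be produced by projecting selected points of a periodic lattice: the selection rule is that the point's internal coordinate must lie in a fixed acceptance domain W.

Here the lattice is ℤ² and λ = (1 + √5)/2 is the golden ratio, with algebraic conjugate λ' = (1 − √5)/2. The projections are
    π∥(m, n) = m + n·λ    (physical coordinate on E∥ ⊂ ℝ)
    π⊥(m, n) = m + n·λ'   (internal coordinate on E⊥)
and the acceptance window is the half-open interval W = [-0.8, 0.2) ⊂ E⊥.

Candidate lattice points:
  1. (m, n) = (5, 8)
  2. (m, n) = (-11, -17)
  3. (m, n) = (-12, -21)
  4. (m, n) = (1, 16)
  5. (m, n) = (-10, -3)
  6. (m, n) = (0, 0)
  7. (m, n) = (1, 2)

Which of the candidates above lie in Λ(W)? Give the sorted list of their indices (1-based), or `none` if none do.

1, 2, 6, 7

Numerically λ ≈ 1.6180 and λ' = −1/λ ≈ -0.6180.
candidate 1: (m,n)=(5,8) → π∥ = 5+8·λ ≈ 17.9443, π⊥ = 5+8·λ' ≈ 0.0557 ∈ [-0.8, 0.2) ⇒ IN Λ
candidate 2: (m,n)=(-11,-17) → π∥ = -11-17·λ ≈ -38.5066, π⊥ = -11-17·λ' ≈ -0.4934 ∈ [-0.8, 0.2) ⇒ IN Λ
candidate 3: (m,n)=(-12,-21) → π∥ = -12-21·λ ≈ -45.9787, π⊥ = -12-21·λ' ≈ 0.9787 ∉ [-0.8, 0.2) ⇒ out
candidate 4: (m,n)=(1,16) → π∥ = 1+16·λ ≈ 26.8885, π⊥ = 1+16·λ' ≈ -8.8885 ∉ [-0.8, 0.2) ⇒ out
candidate 5: (m,n)=(-10,-3) → π∥ = -10-3·λ ≈ -14.8541, π⊥ = -10-3·λ' ≈ -8.1459 ∉ [-0.8, 0.2) ⇒ out
candidate 6: (m,n)=(0,0) → π∥ = 0+0·λ ≈ 0.0000, π⊥ = 0+0·λ' ≈ 0.0000 ∈ [-0.8, 0.2) ⇒ IN Λ
candidate 7: (m,n)=(1,2) → π∥ = 1+2·λ ≈ 4.2361, π⊥ = 1+2·λ' ≈ -0.2361 ∈ [-0.8, 0.2) ⇒ IN Λ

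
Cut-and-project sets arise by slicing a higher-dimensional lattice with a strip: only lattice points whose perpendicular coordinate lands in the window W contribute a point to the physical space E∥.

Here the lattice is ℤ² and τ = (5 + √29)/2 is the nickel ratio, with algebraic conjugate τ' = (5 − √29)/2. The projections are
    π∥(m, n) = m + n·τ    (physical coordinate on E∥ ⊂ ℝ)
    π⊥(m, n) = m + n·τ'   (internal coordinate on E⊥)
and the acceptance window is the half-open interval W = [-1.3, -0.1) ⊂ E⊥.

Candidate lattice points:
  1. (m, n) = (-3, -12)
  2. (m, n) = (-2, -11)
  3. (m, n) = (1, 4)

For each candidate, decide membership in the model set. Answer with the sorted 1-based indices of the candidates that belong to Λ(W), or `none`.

1

Compute τ' = (5−√29)/2 = -0.19258, so π⊥(m,n) = m -0.19258·n.
#1 (-3,-12): internal coord -3 + (-12)·τ' = -0.68901; -0.68901 ∈ [-1.3, -0.1) → IN Λ
#2 (-2,-11): internal coord -2 + (-11)·τ' = +0.11841; +0.11841 ∉ [-1.3, -0.1) → out
#3 (1,4): internal coord 1 + (4)·τ' = +0.22967; +0.22967 ∉ [-1.3, -0.1) → out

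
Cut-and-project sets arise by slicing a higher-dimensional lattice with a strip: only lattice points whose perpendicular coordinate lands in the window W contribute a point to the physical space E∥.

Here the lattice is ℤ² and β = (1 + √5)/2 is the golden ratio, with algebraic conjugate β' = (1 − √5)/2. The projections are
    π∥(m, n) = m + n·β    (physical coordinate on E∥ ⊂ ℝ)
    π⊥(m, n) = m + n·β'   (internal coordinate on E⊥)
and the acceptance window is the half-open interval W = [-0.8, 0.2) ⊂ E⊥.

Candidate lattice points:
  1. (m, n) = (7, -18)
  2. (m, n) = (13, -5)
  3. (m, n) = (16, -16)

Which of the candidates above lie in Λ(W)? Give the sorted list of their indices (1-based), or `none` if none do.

none

Numerically β ≈ 1.618034 and β' = −1/β ≈ -0.618034.
candidate 1: (m,n)=(7,-18) → π∥ = 7-18·β ≈ -22.124612, π⊥ = 7-18·β' ≈ 18.124612 ∉ [-0.8, 0.2) ⇒ out
candidate 2: (m,n)=(13,-5) → π∥ = 13-5·β ≈ 4.909830, π⊥ = 13-5·β' ≈ 16.090170 ∉ [-0.8, 0.2) ⇒ out
candidate 3: (m,n)=(16,-16) → π∥ = 16-16·β ≈ -9.888544, π⊥ = 16-16·β' ≈ 25.888544 ∉ [-0.8, 0.2) ⇒ out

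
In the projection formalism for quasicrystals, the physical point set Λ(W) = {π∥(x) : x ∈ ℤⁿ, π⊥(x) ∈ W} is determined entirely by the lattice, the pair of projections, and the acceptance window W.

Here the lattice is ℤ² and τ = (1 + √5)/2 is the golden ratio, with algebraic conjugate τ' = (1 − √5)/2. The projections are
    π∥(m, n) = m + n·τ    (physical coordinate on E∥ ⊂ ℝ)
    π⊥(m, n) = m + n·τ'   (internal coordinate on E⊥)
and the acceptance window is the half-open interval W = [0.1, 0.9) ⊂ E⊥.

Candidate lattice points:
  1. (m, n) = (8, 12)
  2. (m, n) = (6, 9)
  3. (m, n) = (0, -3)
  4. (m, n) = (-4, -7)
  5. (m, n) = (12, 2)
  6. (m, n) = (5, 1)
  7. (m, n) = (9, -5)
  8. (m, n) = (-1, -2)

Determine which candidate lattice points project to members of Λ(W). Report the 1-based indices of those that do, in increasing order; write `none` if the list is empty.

1, 2, 4, 8

τ' = (1−√5)/2 ≈ -0.618034.
candidate 1: (m,n)=(8,12) → π∥ = 8+12·τ ≈ 27.416408, π⊥ = 8+12·τ' ≈ 0.583592 ∈ [0.1, 0.9) ⇒ IN Λ
candidate 2: (m,n)=(6,9) → π∥ = 6+9·τ ≈ 20.562306, π⊥ = 6+9·τ' ≈ 0.437694 ∈ [0.1, 0.9) ⇒ IN Λ
candidate 3: (m,n)=(0,-3) → π∥ = 0-3·τ ≈ -4.854102, π⊥ = 0-3·τ' ≈ 1.854102 ∉ [0.1, 0.9) ⇒ out
candidate 4: (m,n)=(-4,-7) → π∥ = -4-7·τ ≈ -15.326238, π⊥ = -4-7·τ' ≈ 0.326238 ∈ [0.1, 0.9) ⇒ IN Λ
candidate 5: (m,n)=(12,2) → π∥ = 12+2·τ ≈ 15.236068, π⊥ = 12+2·τ' ≈ 10.763932 ∉ [0.1, 0.9) ⇒ out
candidate 6: (m,n)=(5,1) → π∥ = 5+1·τ ≈ 6.618034, π⊥ = 5+1·τ' ≈ 4.381966 ∉ [0.1, 0.9) ⇒ out
candidate 7: (m,n)=(9,-5) → π∥ = 9-5·τ ≈ 0.909830, π⊥ = 9-5·τ' ≈ 12.090170 ∉ [0.1, 0.9) ⇒ out
candidate 8: (m,n)=(-1,-2) → π∥ = -1-2·τ ≈ -4.236068, π⊥ = -1-2·τ' ≈ 0.236068 ∈ [0.1, 0.9) ⇒ IN Λ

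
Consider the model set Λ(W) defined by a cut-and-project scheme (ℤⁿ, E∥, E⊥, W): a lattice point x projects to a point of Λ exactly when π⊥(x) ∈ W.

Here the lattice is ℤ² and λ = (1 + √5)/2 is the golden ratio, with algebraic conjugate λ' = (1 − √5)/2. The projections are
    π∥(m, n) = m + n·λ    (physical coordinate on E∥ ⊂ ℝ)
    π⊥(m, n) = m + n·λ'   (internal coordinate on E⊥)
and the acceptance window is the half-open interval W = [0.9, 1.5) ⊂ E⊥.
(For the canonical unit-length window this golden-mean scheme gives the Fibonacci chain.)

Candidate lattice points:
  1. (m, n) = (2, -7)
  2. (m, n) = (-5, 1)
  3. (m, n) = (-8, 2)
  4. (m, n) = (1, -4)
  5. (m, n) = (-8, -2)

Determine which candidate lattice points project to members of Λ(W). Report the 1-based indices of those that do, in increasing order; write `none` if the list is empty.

λ' = (1−√5)/2 ≈ -0.618034.
candidate 1: (m,n)=(2,-7) → π∥ = 2-7·λ ≈ -9.326238, π⊥ = 2-7·λ' ≈ 6.326238 ∉ [0.9, 1.5) ⇒ out
candidate 2: (m,n)=(-5,1) → π∥ = -5+1·λ ≈ -3.381966, π⊥ = -5+1·λ' ≈ -5.618034 ∉ [0.9, 1.5) ⇒ out
candidate 3: (m,n)=(-8,2) → π∥ = -8+2·λ ≈ -4.763932, π⊥ = -8+2·λ' ≈ -9.236068 ∉ [0.9, 1.5) ⇒ out
candidate 4: (m,n)=(1,-4) → π∥ = 1-4·λ ≈ -5.472136, π⊥ = 1-4·λ' ≈ 3.472136 ∉ [0.9, 1.5) ⇒ out
candidate 5: (m,n)=(-8,-2) → π∥ = -8-2·λ ≈ -11.236068, π⊥ = -8-2·λ' ≈ -6.763932 ∉ [0.9, 1.5) ⇒ out

none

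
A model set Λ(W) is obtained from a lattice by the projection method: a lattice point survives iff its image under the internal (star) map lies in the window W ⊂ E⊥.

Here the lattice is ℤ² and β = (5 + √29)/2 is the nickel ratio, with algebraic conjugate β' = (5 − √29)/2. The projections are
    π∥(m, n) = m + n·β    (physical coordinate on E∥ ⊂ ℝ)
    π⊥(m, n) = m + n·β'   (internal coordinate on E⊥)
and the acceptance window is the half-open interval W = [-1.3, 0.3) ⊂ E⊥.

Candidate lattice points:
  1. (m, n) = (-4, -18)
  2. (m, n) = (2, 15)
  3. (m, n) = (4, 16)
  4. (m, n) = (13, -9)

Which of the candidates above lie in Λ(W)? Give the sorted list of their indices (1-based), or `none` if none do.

Compute β' = (5−√29)/2 = -0.1926, so π⊥(m,n) = m -0.1926·n.
[1] lift (-4,-18): star map gives -0.5335; window check -1.3 ≤ -0.5335 < 0.3 is true → IN Λ
[2] lift (2,15): star map gives -0.8887; window check -1.3 ≤ -0.8887 < 0.3 is true → IN Λ
[3] lift (4,16): star map gives 0.9187; window check -1.3 ≤ 0.9187 < 0.3 is false → out
[4] lift (13,-9): star map gives 14.7332; window check -1.3 ≤ 14.7332 < 0.3 is false → out

1, 2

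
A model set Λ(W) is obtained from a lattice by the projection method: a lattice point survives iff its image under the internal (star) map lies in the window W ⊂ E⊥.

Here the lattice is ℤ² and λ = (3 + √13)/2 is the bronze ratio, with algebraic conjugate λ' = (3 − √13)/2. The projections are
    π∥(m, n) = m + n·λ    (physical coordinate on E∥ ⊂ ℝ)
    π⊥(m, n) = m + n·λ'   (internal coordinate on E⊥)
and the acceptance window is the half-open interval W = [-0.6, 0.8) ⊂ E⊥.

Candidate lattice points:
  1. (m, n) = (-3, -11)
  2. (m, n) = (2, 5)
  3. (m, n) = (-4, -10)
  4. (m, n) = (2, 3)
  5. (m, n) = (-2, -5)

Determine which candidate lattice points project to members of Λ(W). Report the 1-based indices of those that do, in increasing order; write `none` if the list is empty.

λ' = (3−√13)/2 ≈ -0.3028.
candidate 1: (m,n)=(-3,-11) → π∥ = -3-11·λ ≈ -39.3305, π⊥ = -3-11·λ' ≈ 0.3305 ∈ [-0.6, 0.8) ⇒ IN Λ
candidate 2: (m,n)=(2,5) → π∥ = 2+5·λ ≈ 18.5139, π⊥ = 2+5·λ' ≈ 0.4861 ∈ [-0.6, 0.8) ⇒ IN Λ
candidate 3: (m,n)=(-4,-10) → π∥ = -4-10·λ ≈ -37.0278, π⊥ = -4-10·λ' ≈ -0.9722 ∉ [-0.6, 0.8) ⇒ out
candidate 4: (m,n)=(2,3) → π∥ = 2+3·λ ≈ 11.9083, π⊥ = 2+3·λ' ≈ 1.0917 ∉ [-0.6, 0.8) ⇒ out
candidate 5: (m,n)=(-2,-5) → π∥ = -2-5·λ ≈ -18.5139, π⊥ = -2-5·λ' ≈ -0.4861 ∈ [-0.6, 0.8) ⇒ IN Λ

1, 2, 5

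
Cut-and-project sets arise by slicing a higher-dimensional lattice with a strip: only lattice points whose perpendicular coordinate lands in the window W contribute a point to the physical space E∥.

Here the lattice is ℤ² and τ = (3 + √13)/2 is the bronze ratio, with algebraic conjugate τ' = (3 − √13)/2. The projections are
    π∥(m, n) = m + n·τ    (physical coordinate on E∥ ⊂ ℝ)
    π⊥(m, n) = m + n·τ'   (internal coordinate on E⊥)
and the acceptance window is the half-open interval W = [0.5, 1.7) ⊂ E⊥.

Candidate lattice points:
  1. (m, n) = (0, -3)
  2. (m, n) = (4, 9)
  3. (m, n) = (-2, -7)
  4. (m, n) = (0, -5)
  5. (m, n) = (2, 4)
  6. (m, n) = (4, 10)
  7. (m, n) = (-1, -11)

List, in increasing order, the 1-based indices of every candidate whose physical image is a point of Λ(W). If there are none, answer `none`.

Numerically τ ≈ 3.302776 and τ' = −1/τ ≈ -0.302776.
candidate 1: (m,n)=(0,-3) → π∥ = 0-3·τ ≈ -9.908327, π⊥ = 0-3·τ' ≈ 0.908327 ∈ [0.5, 1.7) ⇒ IN Λ
candidate 2: (m,n)=(4,9) → π∥ = 4+9·τ ≈ 33.724981, π⊥ = 4+9·τ' ≈ 1.275019 ∈ [0.5, 1.7) ⇒ IN Λ
candidate 3: (m,n)=(-2,-7) → π∥ = -2-7·τ ≈ -25.119429, π⊥ = -2-7·τ' ≈ 0.119429 ∉ [0.5, 1.7) ⇒ out
candidate 4: (m,n)=(0,-5) → π∥ = 0-5·τ ≈ -16.513878, π⊥ = 0-5·τ' ≈ 1.513878 ∈ [0.5, 1.7) ⇒ IN Λ
candidate 5: (m,n)=(2,4) → π∥ = 2+4·τ ≈ 15.211103, π⊥ = 2+4·τ' ≈ 0.788897 ∈ [0.5, 1.7) ⇒ IN Λ
candidate 6: (m,n)=(4,10) → π∥ = 4+10·τ ≈ 37.027756, π⊥ = 4+10·τ' ≈ 0.972244 ∈ [0.5, 1.7) ⇒ IN Λ
candidate 7: (m,n)=(-1,-11) → π∥ = -1-11·τ ≈ -37.330532, π⊥ = -1-11·τ' ≈ 2.330532 ∉ [0.5, 1.7) ⇒ out

1, 2, 4, 5, 6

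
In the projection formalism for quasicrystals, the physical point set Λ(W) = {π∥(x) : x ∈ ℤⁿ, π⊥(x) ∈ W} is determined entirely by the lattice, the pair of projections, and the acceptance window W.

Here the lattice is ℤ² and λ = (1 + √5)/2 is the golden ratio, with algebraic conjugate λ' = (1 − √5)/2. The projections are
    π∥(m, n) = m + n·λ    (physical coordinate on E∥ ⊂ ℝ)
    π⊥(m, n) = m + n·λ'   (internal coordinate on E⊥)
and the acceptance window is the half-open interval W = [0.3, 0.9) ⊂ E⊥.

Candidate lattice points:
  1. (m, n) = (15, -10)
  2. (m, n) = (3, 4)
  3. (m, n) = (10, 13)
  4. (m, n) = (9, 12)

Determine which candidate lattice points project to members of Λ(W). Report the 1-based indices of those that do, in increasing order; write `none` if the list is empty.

2

Numerically λ ≈ 1.6180 and λ' = −1/λ ≈ -0.6180.
candidate 1: (m,n)=(15,-10) → π∥ = 15-10·λ ≈ -1.1803, π⊥ = 15-10·λ' ≈ 21.1803 ∉ [0.3, 0.9) ⇒ out
candidate 2: (m,n)=(3,4) → π∥ = 3+4·λ ≈ 9.4721, π⊥ = 3+4·λ' ≈ 0.5279 ∈ [0.3, 0.9) ⇒ IN Λ
candidate 3: (m,n)=(10,13) → π∥ = 10+13·λ ≈ 31.0344, π⊥ = 10+13·λ' ≈ 1.9656 ∉ [0.3, 0.9) ⇒ out
candidate 4: (m,n)=(9,12) → π∥ = 9+12·λ ≈ 28.4164, π⊥ = 9+12·λ' ≈ 1.5836 ∉ [0.3, 0.9) ⇒ out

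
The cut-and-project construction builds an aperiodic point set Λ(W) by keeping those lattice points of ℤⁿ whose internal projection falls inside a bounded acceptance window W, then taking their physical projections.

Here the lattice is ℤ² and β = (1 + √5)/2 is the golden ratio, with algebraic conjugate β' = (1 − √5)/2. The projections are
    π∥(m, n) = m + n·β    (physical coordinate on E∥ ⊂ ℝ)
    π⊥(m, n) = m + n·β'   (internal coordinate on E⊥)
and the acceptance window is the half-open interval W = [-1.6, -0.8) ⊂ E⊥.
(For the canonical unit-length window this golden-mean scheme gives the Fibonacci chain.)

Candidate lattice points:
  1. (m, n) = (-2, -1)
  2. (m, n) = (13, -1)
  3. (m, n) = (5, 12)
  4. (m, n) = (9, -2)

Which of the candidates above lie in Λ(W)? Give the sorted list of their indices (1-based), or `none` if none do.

Compute β' = (1−√5)/2 = -0.6180, so π⊥(m,n) = m -0.6180·n.
candidate 1: (m,n)=(-2,-1) → π∥ = -2-1·β ≈ -3.6180, π⊥ = -2-1·β' ≈ -1.3820 ∈ [-1.6, -0.8) ⇒ IN Λ
candidate 2: (m,n)=(13,-1) → π∥ = 13-1·β ≈ 11.3820, π⊥ = 13-1·β' ≈ 13.6180 ∉ [-1.6, -0.8) ⇒ out
candidate 3: (m,n)=(5,12) → π∥ = 5+12·β ≈ 24.4164, π⊥ = 5+12·β' ≈ -2.4164 ∉ [-1.6, -0.8) ⇒ out
candidate 4: (m,n)=(9,-2) → π∥ = 9-2·β ≈ 5.7639, π⊥ = 9-2·β' ≈ 10.2361 ∉ [-1.6, -0.8) ⇒ out

1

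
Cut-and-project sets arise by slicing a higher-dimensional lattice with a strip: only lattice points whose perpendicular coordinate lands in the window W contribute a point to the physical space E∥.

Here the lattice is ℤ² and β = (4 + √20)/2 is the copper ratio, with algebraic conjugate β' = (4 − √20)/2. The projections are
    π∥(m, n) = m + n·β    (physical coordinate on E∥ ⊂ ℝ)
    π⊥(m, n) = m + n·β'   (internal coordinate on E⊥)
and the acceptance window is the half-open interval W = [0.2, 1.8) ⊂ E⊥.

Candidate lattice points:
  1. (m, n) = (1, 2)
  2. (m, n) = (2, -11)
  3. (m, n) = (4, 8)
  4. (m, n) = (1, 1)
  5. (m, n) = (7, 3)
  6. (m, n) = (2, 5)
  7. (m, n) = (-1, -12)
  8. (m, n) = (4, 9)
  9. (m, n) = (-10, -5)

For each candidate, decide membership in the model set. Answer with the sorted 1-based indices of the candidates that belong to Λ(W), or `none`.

1, 4, 6

β' = (4−√20)/2 ≈ -0.2361.
#1 (1,2): internal coord 1 + (2)·β' = +0.5279; +0.5279 ∈ [0.2, 1.8) → IN Λ
#2 (2,-11): internal coord 2 + (-11)·β' = +4.5967; +4.5967 ∉ [0.2, 1.8) → out
#3 (4,8): internal coord 4 + (8)·β' = +2.1115; +2.1115 ∉ [0.2, 1.8) → out
#4 (1,1): internal coord 1 + (1)·β' = +0.7639; +0.7639 ∈ [0.2, 1.8) → IN Λ
#5 (7,3): internal coord 7 + (3)·β' = +6.2918; +6.2918 ∉ [0.2, 1.8) → out
#6 (2,5): internal coord 2 + (5)·β' = +0.8197; +0.8197 ∈ [0.2, 1.8) → IN Λ
#7 (-1,-12): internal coord -1 + (-12)·β' = +1.8328; +1.8328 ∉ [0.2, 1.8) → out
#8 (4,9): internal coord 4 + (9)·β' = +1.8754; +1.8754 ∉ [0.2, 1.8) → out
#9 (-10,-5): internal coord -10 + (-5)·β' = -8.8197; -8.8197 ∉ [0.2, 1.8) → out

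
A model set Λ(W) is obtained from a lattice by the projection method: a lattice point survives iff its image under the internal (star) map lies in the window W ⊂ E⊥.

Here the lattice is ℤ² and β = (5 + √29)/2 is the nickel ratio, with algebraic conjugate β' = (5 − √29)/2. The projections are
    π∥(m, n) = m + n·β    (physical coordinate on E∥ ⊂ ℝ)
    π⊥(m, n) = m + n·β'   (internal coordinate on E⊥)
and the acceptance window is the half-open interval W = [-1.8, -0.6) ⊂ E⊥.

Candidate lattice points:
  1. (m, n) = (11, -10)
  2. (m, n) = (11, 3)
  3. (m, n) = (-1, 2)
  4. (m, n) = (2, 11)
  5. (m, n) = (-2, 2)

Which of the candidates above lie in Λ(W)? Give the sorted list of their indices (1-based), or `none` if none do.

3

β' = (5−√29)/2 ≈ -0.19258.
#1 (11,-10): internal coord 11 + (-10)·β' = +12.92582; +12.92582 ∉ [-1.8, -0.6) → out
#2 (11,3): internal coord 11 + (3)·β' = +10.42225; +10.42225 ∉ [-1.8, -0.6) → out
#3 (-1,2): internal coord -1 + (2)·β' = -1.38516; -1.38516 ∈ [-1.8, -0.6) → IN Λ
#4 (2,11): internal coord 2 + (11)·β' = -0.11841; -0.11841 ∉ [-1.8, -0.6) → out
#5 (-2,2): internal coord -2 + (2)·β' = -2.38516; -2.38516 ∉ [-1.8, -0.6) → out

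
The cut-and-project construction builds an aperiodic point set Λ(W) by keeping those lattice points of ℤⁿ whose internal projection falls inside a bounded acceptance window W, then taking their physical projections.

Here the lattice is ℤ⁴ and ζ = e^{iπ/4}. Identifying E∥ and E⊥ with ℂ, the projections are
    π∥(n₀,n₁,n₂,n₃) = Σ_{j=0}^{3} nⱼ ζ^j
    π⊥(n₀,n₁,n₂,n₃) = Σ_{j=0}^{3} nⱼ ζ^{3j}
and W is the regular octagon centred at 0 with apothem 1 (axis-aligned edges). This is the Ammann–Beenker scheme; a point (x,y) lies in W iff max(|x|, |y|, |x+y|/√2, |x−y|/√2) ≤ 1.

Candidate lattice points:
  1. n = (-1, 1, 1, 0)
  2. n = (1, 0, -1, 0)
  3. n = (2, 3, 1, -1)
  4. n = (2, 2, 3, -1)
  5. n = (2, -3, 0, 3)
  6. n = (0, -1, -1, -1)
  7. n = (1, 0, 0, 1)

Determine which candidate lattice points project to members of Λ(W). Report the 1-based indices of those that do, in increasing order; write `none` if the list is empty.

3, 6

π⊥(n) = n₀ + n₁ζ³ + n₂ζ⁶ + n₃ζ⁹ where ζ = e^{iπ/4}.
#1 (-1, 1, 1, 0): internal (-1.70711, -0.29289); octagon support 1.70711 vs apothem 1 → ∉ W
#2 (1, 0, -1, 0): internal (1.00000, 1.00000); octagon support 1.41421 vs apothem 1 → ∉ W
#3 (2, 3, 1, -1): internal (-0.82843, 0.41421); octagon support 0.87868 vs apothem 1 → ∈ W
#4 (2, 2, 3, -1): internal (-0.12132, -2.29289); octagon support 2.29289 vs apothem 1 → ∉ W
#5 (2, -3, 0, 3): internal (6.24264, 0.00000); octagon support 6.24264 vs apothem 1 → ∉ W
#6 (0, -1, -1, -1): internal (0.00000, -0.41421); octagon support 0.41421 vs apothem 1 → ∈ W
#7 (1, 0, 0, 1): internal (1.70711, 0.70711); octagon support 1.70711 vs apothem 1 → ∉ W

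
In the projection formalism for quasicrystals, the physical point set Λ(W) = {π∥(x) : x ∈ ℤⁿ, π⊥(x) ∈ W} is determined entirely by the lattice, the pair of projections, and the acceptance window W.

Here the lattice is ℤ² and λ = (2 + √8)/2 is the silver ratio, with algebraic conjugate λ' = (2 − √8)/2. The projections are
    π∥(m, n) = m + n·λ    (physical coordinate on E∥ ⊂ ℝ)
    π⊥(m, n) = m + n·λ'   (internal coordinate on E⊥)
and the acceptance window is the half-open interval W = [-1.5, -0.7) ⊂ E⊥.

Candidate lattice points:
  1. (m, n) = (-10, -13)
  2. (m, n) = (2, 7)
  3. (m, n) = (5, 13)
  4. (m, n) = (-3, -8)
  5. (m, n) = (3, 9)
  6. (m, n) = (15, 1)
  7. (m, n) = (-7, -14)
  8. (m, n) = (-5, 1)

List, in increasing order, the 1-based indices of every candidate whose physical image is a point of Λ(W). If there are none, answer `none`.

2, 5, 7

Numerically λ ≈ 2.414214 and λ' = −1/λ ≈ -0.414214.
[1] lift (-10,-13): star map gives -4.615224; window check -1.5 ≤ -4.615224 < -0.7 is false → out
[2] lift (2,7): star map gives -0.899495; window check -1.5 ≤ -0.899495 < -0.7 is true → IN Λ
[3] lift (5,13): star map gives -0.384776; window check -1.5 ≤ -0.384776 < -0.7 is false → out
[4] lift (-3,-8): star map gives 0.313708; window check -1.5 ≤ 0.313708 < -0.7 is false → out
[5] lift (3,9): star map gives -0.727922; window check -1.5 ≤ -0.727922 < -0.7 is true → IN Λ
[6] lift (15,1): star map gives 14.585786; window check -1.5 ≤ 14.585786 < -0.7 is false → out
[7] lift (-7,-14): star map gives -1.201010; window check -1.5 ≤ -1.201010 < -0.7 is true → IN Λ
[8] lift (-5,1): star map gives -5.414214; window check -1.5 ≤ -5.414214 < -0.7 is false → out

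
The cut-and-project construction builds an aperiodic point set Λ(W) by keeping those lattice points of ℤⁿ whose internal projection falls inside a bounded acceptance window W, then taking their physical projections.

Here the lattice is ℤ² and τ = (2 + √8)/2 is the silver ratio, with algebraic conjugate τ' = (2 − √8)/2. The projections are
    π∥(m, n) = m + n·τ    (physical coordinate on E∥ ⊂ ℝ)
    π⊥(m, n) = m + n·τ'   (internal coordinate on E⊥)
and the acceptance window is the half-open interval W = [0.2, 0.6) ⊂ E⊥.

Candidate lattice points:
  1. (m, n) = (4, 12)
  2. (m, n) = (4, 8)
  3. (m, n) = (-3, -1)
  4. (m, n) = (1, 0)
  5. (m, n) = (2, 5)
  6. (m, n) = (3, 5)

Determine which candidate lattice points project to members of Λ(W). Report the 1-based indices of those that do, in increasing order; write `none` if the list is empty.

none

τ' = (2−√8)/2 ≈ -0.4142.
[1] lift (4,12): star map gives -0.9706; window check 0.2 ≤ -0.9706 < 0.6 is false → out
[2] lift (4,8): star map gives 0.6863; window check 0.2 ≤ 0.6863 < 0.6 is false → out
[3] lift (-3,-1): star map gives -2.5858; window check 0.2 ≤ -2.5858 < 0.6 is false → out
[4] lift (1,0): star map gives 1.0000; window check 0.2 ≤ 1.0000 < 0.6 is false → out
[5] lift (2,5): star map gives -0.0711; window check 0.2 ≤ -0.0711 < 0.6 is false → out
[6] lift (3,5): star map gives 0.9289; window check 0.2 ≤ 0.9289 < 0.6 is false → out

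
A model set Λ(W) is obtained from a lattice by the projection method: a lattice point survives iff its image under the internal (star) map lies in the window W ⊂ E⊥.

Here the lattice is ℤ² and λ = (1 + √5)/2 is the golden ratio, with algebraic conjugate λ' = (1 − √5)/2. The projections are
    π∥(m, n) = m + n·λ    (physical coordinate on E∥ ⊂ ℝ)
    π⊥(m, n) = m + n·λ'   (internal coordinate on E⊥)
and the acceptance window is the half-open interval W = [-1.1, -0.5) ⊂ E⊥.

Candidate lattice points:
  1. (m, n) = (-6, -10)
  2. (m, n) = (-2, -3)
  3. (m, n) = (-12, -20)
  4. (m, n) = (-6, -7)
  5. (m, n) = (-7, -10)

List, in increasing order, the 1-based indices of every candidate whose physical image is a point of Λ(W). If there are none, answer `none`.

Compute λ' = (1−√5)/2 = -0.6180, so π⊥(m,n) = m -0.6180·n.
[1] lift (-6,-10): star map gives 0.1803; window check -1.1 ≤ 0.1803 < -0.5 is false → out
[2] lift (-2,-3): star map gives -0.1459; window check -1.1 ≤ -0.1459 < -0.5 is false → out
[3] lift (-12,-20): star map gives 0.3607; window check -1.1 ≤ 0.3607 < -0.5 is false → out
[4] lift (-6,-7): star map gives -1.6738; window check -1.1 ≤ -1.6738 < -0.5 is false → out
[5] lift (-7,-10): star map gives -0.8197; window check -1.1 ≤ -0.8197 < -0.5 is true → IN Λ

5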